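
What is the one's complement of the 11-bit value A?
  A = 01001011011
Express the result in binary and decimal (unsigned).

Flip each bit (0->1, 1->0):
  01001011011
  10110100100

Answer: 10110100100 (1444)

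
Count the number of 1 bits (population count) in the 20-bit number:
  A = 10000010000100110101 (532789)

10000010000100110101
1-bits at positions (from bit 0 = LSB): 0, 2, 4, 5, 8, 13, 19
Count = 7

Answer: 7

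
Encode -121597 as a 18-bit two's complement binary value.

1. Binary of +121597:  011101101011111101
2. Invert bits:     100010010100000010
3. Add 1:           100010010100000011

Answer: 100010010100000011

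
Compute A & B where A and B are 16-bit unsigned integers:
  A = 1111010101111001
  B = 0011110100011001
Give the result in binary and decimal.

Apply & to each column (1 only where both bits are 1):
  1111010101111001
& 0011110100011001
------------------
  0011010100011001

Answer: 0011010100011001 (13593)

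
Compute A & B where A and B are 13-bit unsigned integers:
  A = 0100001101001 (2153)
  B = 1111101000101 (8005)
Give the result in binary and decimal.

Apply & to each column (1 only where both bits are 1):
  0100001101001
& 1111101000101
---------------
  0100001000001

Answer: 0100001000001 (2113)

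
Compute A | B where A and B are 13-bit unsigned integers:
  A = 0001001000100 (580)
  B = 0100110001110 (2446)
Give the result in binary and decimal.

Apply | to each column (1 where either bit is 1):
  0001001000100
| 0100110001110
---------------
  0101111001110

Answer: 0101111001110 (3022)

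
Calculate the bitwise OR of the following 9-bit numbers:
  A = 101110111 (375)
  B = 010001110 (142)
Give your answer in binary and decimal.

Apply | to each column (1 where either bit is 1):
  101110111
| 010001110
-----------
  111111111

Answer: 111111111 (511)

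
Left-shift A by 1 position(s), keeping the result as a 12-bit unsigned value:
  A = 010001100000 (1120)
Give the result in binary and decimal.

Shift left by 1: drop the top 1 bit(s), append 1 zero(s) on the right.
  010001100000  ->  discard [0], keep [10001100000], append 0
= 100011000000

Answer: 100011000000 (2240)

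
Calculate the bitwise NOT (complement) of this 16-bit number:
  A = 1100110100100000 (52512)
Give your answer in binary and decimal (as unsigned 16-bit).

Flip each bit (0->1, 1->0):
  1100110100100000
  0011001011011111

Answer: 0011001011011111 (13023)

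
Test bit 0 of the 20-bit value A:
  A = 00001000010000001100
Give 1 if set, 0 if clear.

Bit 0 is the 1st from the right.
  00001000010000001100
                     ^
That bit is 0.

Answer: 0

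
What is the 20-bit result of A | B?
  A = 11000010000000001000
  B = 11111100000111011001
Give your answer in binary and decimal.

Apply | to each column (1 where either bit is 1):
  11000010000000001000
| 11111100000111011001
----------------------
  11111110000111011001

Answer: 11111110000111011001 (1040857)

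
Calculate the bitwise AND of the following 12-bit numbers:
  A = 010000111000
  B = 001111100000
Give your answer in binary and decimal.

Apply & to each column (1 only where both bits are 1):
  010000111000
& 001111100000
--------------
  000000100000

Answer: 000000100000 (32)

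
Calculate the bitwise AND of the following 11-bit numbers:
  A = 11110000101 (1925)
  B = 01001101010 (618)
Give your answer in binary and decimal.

Apply & to each column (1 only where both bits are 1):
  11110000101
& 01001101010
-------------
  01000000000

Answer: 01000000000 (512)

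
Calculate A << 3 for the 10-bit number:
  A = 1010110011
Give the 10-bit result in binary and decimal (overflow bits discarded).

Shift left by 3: drop the top 3 bit(s), append 3 zero(s) on the right.
  1010110011  ->  discard [101], keep [0110011], append 000
= 0110011000

Answer: 0110011000 (408)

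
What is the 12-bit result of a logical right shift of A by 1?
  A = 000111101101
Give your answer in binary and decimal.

Logical shift right by 1: drop the bottom 1 bit(s), prepend 1 zero(s) on the left.
  000111101101  ->  keep [00011110110], discard [1], prepend 0
= 000011110110

Answer: 000011110110 (246)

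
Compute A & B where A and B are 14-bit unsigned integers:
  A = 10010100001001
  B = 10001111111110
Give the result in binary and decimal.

Apply & to each column (1 only where both bits are 1):
  10010100001001
& 10001111111110
----------------
  10000100001000

Answer: 10000100001000 (8456)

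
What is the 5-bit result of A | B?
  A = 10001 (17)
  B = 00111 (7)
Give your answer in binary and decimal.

Apply | to each column (1 where either bit is 1):
  10001
| 00111
-------
  10111

Answer: 10111 (23)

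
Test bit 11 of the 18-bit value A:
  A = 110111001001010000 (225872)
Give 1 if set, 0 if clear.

Bit 11 is the 12th from the right.
  110111001001010000
        ^
That bit is 0.

Answer: 0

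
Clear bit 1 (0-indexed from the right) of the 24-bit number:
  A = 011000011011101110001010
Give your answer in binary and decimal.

Mask = ~(1 << 1) = 111111111111111111111101
Bit 1 of A is 1, so AND-ing with the mask clears it to 0.
  011000011011101110001010
& 111111111111111111111101
--------------------------
  011000011011101110001000

Answer: 011000011011101110001000 (6405000)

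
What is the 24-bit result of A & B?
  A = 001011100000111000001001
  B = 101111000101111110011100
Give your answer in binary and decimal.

Apply & to each column (1 only where both bits are 1):
  001011100000111000001001
& 101111000101111110011100
--------------------------
  001011000000111000001000

Answer: 001011000000111000001000 (2887176)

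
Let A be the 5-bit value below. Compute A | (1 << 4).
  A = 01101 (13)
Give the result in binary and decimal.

Mask = 1 << 4 = 10000
Bit 4 of A is 0, so OR-ing with the mask flips it to 1.
  01101
| 10000
-------
  11101

Answer: 11101 (29)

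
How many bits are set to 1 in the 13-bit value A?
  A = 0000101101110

0000101101110
1-bits at positions (from bit 0 = LSB): 1, 2, 3, 5, 6, 8
Count = 6

Answer: 6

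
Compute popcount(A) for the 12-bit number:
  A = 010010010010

010010010010
1-bits at positions (from bit 0 = LSB): 1, 4, 7, 10
Count = 4

Answer: 4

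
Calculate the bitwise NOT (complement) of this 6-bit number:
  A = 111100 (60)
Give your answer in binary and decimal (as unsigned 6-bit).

Flip each bit (0->1, 1->0):
  111100
  000011

Answer: 000011 (3)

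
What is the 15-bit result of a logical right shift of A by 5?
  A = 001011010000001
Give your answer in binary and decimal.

Logical shift right by 5: drop the bottom 5 bit(s), prepend 5 zero(s) on the left.
  001011010000001  ->  keep [0010110100], discard [00001], prepend 00000
= 000000010110100

Answer: 000000010110100 (180)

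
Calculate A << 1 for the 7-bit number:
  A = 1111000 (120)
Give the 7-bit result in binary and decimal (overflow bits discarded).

Shift left by 1: drop the top 1 bit(s), append 1 zero(s) on the right.
  1111000  ->  discard [1], keep [111000], append 0
= 1110000

Answer: 1110000 (112)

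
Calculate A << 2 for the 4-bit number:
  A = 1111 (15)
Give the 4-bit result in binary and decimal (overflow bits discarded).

Shift left by 2: drop the top 2 bit(s), append 2 zero(s) on the right.
  1111  ->  discard [11], keep [11], append 00
= 1100

Answer: 1100 (12)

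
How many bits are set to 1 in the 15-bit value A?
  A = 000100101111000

000100101111000
1-bits at positions (from bit 0 = LSB): 3, 4, 5, 6, 8, 11
Count = 6

Answer: 6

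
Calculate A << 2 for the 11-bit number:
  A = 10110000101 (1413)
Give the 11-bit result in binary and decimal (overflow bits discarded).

Shift left by 2: drop the top 2 bit(s), append 2 zero(s) on the right.
  10110000101  ->  discard [10], keep [110000101], append 00
= 11000010100

Answer: 11000010100 (1556)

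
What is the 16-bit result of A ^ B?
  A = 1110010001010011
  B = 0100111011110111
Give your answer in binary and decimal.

Apply ^ to each column (1 where bits differ):
  1110010001010011
^ 0100111011110111
------------------
  1010101010100100

Answer: 1010101010100100 (43684)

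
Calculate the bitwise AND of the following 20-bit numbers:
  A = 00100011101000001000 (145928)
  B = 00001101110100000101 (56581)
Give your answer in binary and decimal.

Apply & to each column (1 only where both bits are 1):
  00100011101000001000
& 00001101110100000101
----------------------
  00000001100000000000

Answer: 00000001100000000000 (6144)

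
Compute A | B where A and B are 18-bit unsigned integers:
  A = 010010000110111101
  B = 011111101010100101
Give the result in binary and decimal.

Apply | to each column (1 where either bit is 1):
  010010000110111101
| 011111101010100101
--------------------
  011111101110111101

Answer: 011111101110111101 (129981)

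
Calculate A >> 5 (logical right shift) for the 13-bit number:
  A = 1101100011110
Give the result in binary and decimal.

Logical shift right by 5: drop the bottom 5 bit(s), prepend 5 zero(s) on the left.
  1101100011110  ->  keep [11011000], discard [11110], prepend 00000
= 0000011011000

Answer: 0000011011000 (216)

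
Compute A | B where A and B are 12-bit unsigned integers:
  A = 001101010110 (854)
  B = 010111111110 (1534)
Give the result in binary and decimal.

Apply | to each column (1 where either bit is 1):
  001101010110
| 010111111110
--------------
  011111111110

Answer: 011111111110 (2046)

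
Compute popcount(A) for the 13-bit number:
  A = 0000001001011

0000001001011
1-bits at positions (from bit 0 = LSB): 0, 1, 3, 6
Count = 4

Answer: 4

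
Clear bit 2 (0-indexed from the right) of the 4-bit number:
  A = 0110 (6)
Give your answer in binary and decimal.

Mask = ~(1 << 2) = 1011
Bit 2 of A is 1, so AND-ing with the mask clears it to 0.
  0110
& 1011
------
  0010

Answer: 0010 (2)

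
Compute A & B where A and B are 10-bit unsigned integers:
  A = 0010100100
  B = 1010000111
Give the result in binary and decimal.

Apply & to each column (1 only where both bits are 1):
  0010100100
& 1010000111
------------
  0010000100

Answer: 0010000100 (132)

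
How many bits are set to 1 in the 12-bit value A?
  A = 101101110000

101101110000
1-bits at positions (from bit 0 = LSB): 4, 5, 6, 8, 9, 11
Count = 6

Answer: 6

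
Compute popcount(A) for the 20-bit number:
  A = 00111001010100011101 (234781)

00111001010100011101
1-bits at positions (from bit 0 = LSB): 0, 2, 3, 4, 8, 10, 12, 15, 16, 17
Count = 10

Answer: 10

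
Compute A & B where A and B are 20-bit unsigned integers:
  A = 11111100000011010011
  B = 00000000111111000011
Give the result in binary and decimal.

Apply & to each column (1 only where both bits are 1):
  11111100000011010011
& 00000000111111000011
----------------------
  00000000000011000011

Answer: 00000000000011000011 (195)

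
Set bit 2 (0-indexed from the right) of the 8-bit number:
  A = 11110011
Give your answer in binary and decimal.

Mask = 1 << 2 = 00000100
Bit 2 of A is 0, so OR-ing with the mask flips it to 1.
  11110011
| 00000100
----------
  11110111

Answer: 11110111 (247)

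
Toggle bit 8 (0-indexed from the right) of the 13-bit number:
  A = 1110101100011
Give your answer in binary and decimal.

Mask = 1 << 8 = 0000100000000
Bit 8 of A is 1; XOR with the mask flips it to 0.
  1110101100011
^ 0000100000000
---------------
  1110001100011

Answer: 1110001100011 (7267)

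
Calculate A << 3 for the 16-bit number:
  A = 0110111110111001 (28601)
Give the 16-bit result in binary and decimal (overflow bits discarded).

Shift left by 3: drop the top 3 bit(s), append 3 zero(s) on the right.
  0110111110111001  ->  discard [011], keep [0111110111001], append 000
= 0111110111001000

Answer: 0111110111001000 (32200)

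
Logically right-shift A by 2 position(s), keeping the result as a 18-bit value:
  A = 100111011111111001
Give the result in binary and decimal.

Logical shift right by 2: drop the bottom 2 bit(s), prepend 2 zero(s) on the left.
  100111011111111001  ->  keep [1001110111111110], discard [01], prepend 00
= 001001110111111110

Answer: 001001110111111110 (40446)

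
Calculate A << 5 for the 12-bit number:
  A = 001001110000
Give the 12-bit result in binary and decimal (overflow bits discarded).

Shift left by 5: drop the top 5 bit(s), append 5 zero(s) on the right.
  001001110000  ->  discard [00100], keep [1110000], append 00000
= 111000000000

Answer: 111000000000 (3584)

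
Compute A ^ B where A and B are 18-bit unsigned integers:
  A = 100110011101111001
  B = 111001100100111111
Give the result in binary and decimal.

Apply ^ to each column (1 where bits differ):
  100110011101111001
^ 111001100100111111
--------------------
  011111111001000110

Answer: 011111111001000110 (130630)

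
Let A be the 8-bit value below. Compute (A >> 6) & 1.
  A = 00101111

Bit 6 is the 7th from the right.
  00101111
   ^
That bit is 0.

Answer: 0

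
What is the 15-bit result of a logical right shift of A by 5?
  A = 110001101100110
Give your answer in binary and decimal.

Logical shift right by 5: drop the bottom 5 bit(s), prepend 5 zero(s) on the left.
  110001101100110  ->  keep [1100011011], discard [00110], prepend 00000
= 000001100011011

Answer: 000001100011011 (795)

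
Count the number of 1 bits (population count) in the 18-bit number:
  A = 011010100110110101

011010100110110101
1-bits at positions (from bit 0 = LSB): 0, 2, 4, 5, 7, 8, 11, 13, 15, 16
Count = 10

Answer: 10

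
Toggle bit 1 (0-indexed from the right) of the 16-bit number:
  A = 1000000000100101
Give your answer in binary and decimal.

Mask = 1 << 1 = 0000000000000010
Bit 1 of A is 0; XOR with the mask flips it to 1.
  1000000000100101
^ 0000000000000010
------------------
  1000000000100111

Answer: 1000000000100111 (32807)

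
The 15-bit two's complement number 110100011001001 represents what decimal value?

MSB is 1, so the value is negative. Find the magnitude:
1. Invert bits:  001011100110110
2. Add 1:        001011100110111  = 5943
3. Apply sign:   -5943

Answer: -5943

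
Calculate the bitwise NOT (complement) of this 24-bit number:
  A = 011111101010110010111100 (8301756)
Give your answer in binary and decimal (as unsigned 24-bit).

Flip each bit (0->1, 1->0):
  011111101010110010111100
  100000010101001101000011

Answer: 100000010101001101000011 (8475459)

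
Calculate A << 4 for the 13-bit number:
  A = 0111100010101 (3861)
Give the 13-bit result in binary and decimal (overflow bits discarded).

Shift left by 4: drop the top 4 bit(s), append 4 zero(s) on the right.
  0111100010101  ->  discard [0111], keep [100010101], append 0000
= 1000101010000

Answer: 1000101010000 (4432)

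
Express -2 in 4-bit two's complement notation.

1. Binary of +2:  0010
2. Invert bits:     1101
3. Add 1:           1110

Answer: 1110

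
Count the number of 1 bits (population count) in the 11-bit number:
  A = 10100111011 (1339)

10100111011
1-bits at positions (from bit 0 = LSB): 0, 1, 3, 4, 5, 8, 10
Count = 7

Answer: 7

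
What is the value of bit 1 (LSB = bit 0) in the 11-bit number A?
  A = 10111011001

Bit 1 is the 2nd from the right.
  10111011001
           ^
That bit is 0.

Answer: 0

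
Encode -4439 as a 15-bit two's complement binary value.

1. Binary of +4439:  001000101010111
2. Invert bits:     110111010101000
3. Add 1:           110111010101001

Answer: 110111010101001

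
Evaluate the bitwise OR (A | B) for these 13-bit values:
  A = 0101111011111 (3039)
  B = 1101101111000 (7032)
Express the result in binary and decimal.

Apply | to each column (1 where either bit is 1):
  0101111011111
| 1101101111000
---------------
  1101111111111

Answer: 1101111111111 (7167)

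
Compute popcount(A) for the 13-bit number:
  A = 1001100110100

1001100110100
1-bits at positions (from bit 0 = LSB): 2, 4, 5, 8, 9, 12
Count = 6

Answer: 6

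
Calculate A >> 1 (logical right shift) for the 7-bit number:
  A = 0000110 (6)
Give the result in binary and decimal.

Logical shift right by 1: drop the bottom 1 bit(s), prepend 1 zero(s) on the left.
  0000110  ->  keep [000011], discard [0], prepend 0
= 0000011

Answer: 0000011 (3)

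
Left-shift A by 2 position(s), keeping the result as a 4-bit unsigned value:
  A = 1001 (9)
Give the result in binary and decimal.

Shift left by 2: drop the top 2 bit(s), append 2 zero(s) on the right.
  1001  ->  discard [10], keep [01], append 00
= 0100

Answer: 0100 (4)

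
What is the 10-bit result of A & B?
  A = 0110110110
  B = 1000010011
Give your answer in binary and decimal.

Apply & to each column (1 only where both bits are 1):
  0110110110
& 1000010011
------------
  0000010010

Answer: 0000010010 (18)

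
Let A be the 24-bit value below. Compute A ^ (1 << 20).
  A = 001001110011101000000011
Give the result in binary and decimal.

Mask = 1 << 20 = 000100000000000000000000
Bit 20 of A is 0; XOR with the mask flips it to 1.
  001001110011101000000011
^ 000100000000000000000000
--------------------------
  001101110011101000000011

Answer: 001101110011101000000011 (3619331)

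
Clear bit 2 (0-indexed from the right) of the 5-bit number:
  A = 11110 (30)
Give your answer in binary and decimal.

Mask = ~(1 << 2) = 11011
Bit 2 of A is 1, so AND-ing with the mask clears it to 0.
  11110
& 11011
-------
  11010

Answer: 11010 (26)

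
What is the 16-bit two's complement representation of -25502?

1. Binary of +25502:  0110001110011110
2. Invert bits:     1001110001100001
3. Add 1:           1001110001100010

Answer: 1001110001100010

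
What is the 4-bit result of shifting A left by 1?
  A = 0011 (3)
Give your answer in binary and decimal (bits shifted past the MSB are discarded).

Shift left by 1: drop the top 1 bit(s), append 1 zero(s) on the right.
  0011  ->  discard [0], keep [011], append 0
= 0110

Answer: 0110 (6)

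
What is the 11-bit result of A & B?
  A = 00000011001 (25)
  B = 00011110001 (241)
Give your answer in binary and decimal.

Apply & to each column (1 only where both bits are 1):
  00000011001
& 00011110001
-------------
  00000010001

Answer: 00000010001 (17)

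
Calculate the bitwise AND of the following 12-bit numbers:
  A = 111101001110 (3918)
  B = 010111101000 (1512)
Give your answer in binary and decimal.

Apply & to each column (1 only where both bits are 1):
  111101001110
& 010111101000
--------------
  010101001000

Answer: 010101001000 (1352)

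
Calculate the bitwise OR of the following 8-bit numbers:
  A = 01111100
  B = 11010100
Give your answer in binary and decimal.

Apply | to each column (1 where either bit is 1):
  01111100
| 11010100
----------
  11111100

Answer: 11111100 (252)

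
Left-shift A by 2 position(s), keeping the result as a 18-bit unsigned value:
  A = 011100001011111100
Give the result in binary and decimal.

Shift left by 2: drop the top 2 bit(s), append 2 zero(s) on the right.
  011100001011111100  ->  discard [01], keep [1100001011111100], append 00
= 110000101111110000

Answer: 110000101111110000 (199664)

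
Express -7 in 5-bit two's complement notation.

1. Binary of +7:  00111
2. Invert bits:     11000
3. Add 1:           11001

Answer: 11001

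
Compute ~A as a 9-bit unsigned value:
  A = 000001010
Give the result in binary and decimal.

Flip each bit (0->1, 1->0):
  000001010
  111110101

Answer: 111110101 (501)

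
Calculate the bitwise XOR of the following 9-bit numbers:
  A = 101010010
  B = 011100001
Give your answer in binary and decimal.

Apply ^ to each column (1 where bits differ):
  101010010
^ 011100001
-----------
  110110011

Answer: 110110011 (435)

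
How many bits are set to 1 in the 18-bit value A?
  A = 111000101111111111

111000101111111111
1-bits at positions (from bit 0 = LSB): 0, 1, 2, 3, 4, 5, 6, 7, 8, 9, 11, 15, 16, 17
Count = 14

Answer: 14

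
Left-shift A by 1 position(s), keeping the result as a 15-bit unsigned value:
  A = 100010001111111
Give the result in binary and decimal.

Shift left by 1: drop the top 1 bit(s), append 1 zero(s) on the right.
  100010001111111  ->  discard [1], keep [00010001111111], append 0
= 000100011111110

Answer: 000100011111110 (2302)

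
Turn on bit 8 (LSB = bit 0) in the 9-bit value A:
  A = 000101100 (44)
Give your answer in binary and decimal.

Mask = 1 << 8 = 100000000
Bit 8 of A is 0, so OR-ing with the mask flips it to 1.
  000101100
| 100000000
-----------
  100101100

Answer: 100101100 (300)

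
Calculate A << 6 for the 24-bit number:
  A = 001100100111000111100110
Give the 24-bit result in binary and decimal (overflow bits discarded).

Shift left by 6: drop the top 6 bit(s), append 6 zero(s) on the right.
  001100100111000111100110  ->  discard [001100], keep [100111000111100110], append 000000
= 100111000111100110000000

Answer: 100111000111100110000000 (10254720)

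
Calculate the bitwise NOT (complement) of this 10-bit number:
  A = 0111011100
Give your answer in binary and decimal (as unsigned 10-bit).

Flip each bit (0->1, 1->0):
  0111011100
  1000100011

Answer: 1000100011 (547)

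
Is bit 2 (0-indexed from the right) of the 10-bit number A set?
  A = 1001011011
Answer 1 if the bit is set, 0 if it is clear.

Bit 2 is the 3rd from the right.
  1001011011
         ^
That bit is 0.

Answer: 0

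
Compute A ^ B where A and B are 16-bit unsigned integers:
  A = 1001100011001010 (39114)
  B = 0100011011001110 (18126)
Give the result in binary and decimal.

Apply ^ to each column (1 where bits differ):
  1001100011001010
^ 0100011011001110
------------------
  1101111000000100

Answer: 1101111000000100 (56836)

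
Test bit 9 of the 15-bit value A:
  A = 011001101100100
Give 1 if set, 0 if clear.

Bit 9 is the 10th from the right.
  011001101100100
       ^
That bit is 1.

Answer: 1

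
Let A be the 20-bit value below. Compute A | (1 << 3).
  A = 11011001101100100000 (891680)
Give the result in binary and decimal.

Mask = 1 << 3 = 00000000000000001000
Bit 3 of A is 0, so OR-ing with the mask flips it to 1.
  11011001101100100000
| 00000000000000001000
----------------------
  11011001101100101000

Answer: 11011001101100101000 (891688)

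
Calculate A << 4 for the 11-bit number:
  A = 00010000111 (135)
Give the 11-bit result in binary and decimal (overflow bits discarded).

Shift left by 4: drop the top 4 bit(s), append 4 zero(s) on the right.
  00010000111  ->  discard [0001], keep [0000111], append 0000
= 00001110000

Answer: 00001110000 (112)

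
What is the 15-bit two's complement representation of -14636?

1. Binary of +14636:  011100100101100
2. Invert bits:     100011011010011
3. Add 1:           100011011010100

Answer: 100011011010100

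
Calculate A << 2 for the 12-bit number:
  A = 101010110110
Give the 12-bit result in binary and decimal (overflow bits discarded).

Shift left by 2: drop the top 2 bit(s), append 2 zero(s) on the right.
  101010110110  ->  discard [10], keep [1010110110], append 00
= 101011011000

Answer: 101011011000 (2776)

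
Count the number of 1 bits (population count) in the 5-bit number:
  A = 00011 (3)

00011
1-bits at positions (from bit 0 = LSB): 0, 1
Count = 2

Answer: 2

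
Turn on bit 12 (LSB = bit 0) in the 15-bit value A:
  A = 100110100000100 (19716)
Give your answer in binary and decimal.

Mask = 1 << 12 = 001000000000000
Bit 12 of A is 0, so OR-ing with the mask flips it to 1.
  100110100000100
| 001000000000000
-----------------
  101110100000100

Answer: 101110100000100 (23812)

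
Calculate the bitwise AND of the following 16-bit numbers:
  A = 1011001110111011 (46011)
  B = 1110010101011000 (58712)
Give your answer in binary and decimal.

Apply & to each column (1 only where both bits are 1):
  1011001110111011
& 1110010101011000
------------------
  1010000100011000

Answer: 1010000100011000 (41240)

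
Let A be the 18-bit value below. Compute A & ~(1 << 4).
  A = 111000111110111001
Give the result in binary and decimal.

Mask = ~(1 << 4) = 111111111111101111
Bit 4 of A is 1, so AND-ing with the mask clears it to 0.
  111000111110111001
& 111111111111101111
--------------------
  111000111110101001

Answer: 111000111110101001 (233385)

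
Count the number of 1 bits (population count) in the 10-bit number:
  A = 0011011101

0011011101
1-bits at positions (from bit 0 = LSB): 0, 2, 3, 4, 6, 7
Count = 6

Answer: 6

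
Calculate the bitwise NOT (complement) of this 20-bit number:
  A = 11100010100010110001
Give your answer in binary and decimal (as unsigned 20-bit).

Flip each bit (0->1, 1->0):
  11100010100010110001
  00011101011101001110

Answer: 00011101011101001110 (120654)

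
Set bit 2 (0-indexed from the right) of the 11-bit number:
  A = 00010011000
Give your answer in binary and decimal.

Mask = 1 << 2 = 00000000100
Bit 2 of A is 0, so OR-ing with the mask flips it to 1.
  00010011000
| 00000000100
-------------
  00010011100

Answer: 00010011100 (156)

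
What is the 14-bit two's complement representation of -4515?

1. Binary of +4515:  01000110100011
2. Invert bits:     10111001011100
3. Add 1:           10111001011101

Answer: 10111001011101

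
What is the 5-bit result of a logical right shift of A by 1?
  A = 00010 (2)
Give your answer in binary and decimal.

Logical shift right by 1: drop the bottom 1 bit(s), prepend 1 zero(s) on the left.
  00010  ->  keep [0001], discard [0], prepend 0
= 00001

Answer: 00001 (1)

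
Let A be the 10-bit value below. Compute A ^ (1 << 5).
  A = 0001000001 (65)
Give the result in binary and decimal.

Mask = 1 << 5 = 0000100000
Bit 5 of A is 0; XOR with the mask flips it to 1.
  0001000001
^ 0000100000
------------
  0001100001

Answer: 0001100001 (97)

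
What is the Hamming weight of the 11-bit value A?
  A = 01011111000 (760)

01011111000
1-bits at positions (from bit 0 = LSB): 3, 4, 5, 6, 7, 9
Count = 6

Answer: 6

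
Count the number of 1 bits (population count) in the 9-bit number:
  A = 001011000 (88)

001011000
1-bits at positions (from bit 0 = LSB): 3, 4, 6
Count = 3

Answer: 3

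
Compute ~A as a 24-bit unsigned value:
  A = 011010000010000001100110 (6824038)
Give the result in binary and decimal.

Flip each bit (0->1, 1->0):
  011010000010000001100110
  100101111101111110011001

Answer: 100101111101111110011001 (9953177)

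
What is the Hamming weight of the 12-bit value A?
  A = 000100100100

000100100100
1-bits at positions (from bit 0 = LSB): 2, 5, 8
Count = 3

Answer: 3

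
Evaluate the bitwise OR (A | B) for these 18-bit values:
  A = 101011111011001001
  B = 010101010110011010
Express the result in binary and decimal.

Apply | to each column (1 where either bit is 1):
  101011111011001001
| 010101010110011010
--------------------
  111111111111011011

Answer: 111111111111011011 (262107)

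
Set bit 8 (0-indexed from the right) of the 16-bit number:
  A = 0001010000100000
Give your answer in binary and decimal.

Mask = 1 << 8 = 0000000100000000
Bit 8 of A is 0, so OR-ing with the mask flips it to 1.
  0001010000100000
| 0000000100000000
------------------
  0001010100100000

Answer: 0001010100100000 (5408)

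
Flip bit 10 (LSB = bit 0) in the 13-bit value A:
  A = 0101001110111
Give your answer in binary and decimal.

Mask = 1 << 10 = 0010000000000
Bit 10 of A is 0; XOR with the mask flips it to 1.
  0101001110111
^ 0010000000000
---------------
  0111001110111

Answer: 0111001110111 (3703)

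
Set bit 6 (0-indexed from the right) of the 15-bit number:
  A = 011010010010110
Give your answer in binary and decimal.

Mask = 1 << 6 = 000000001000000
Bit 6 of A is 0, so OR-ing with the mask flips it to 1.
  011010010010110
| 000000001000000
-----------------
  011010011010110

Answer: 011010011010110 (13526)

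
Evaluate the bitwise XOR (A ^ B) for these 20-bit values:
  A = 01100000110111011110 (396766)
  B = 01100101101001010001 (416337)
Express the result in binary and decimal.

Apply ^ to each column (1 where bits differ):
  01100000110111011110
^ 01100101101001010001
----------------------
  00000101011110001111

Answer: 00000101011110001111 (22415)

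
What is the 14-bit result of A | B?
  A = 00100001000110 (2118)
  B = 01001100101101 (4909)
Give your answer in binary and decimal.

Apply | to each column (1 where either bit is 1):
  00100001000110
| 01001100101101
----------------
  01101101101111

Answer: 01101101101111 (7023)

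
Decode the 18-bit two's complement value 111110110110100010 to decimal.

MSB is 1, so the value is negative. Find the magnitude:
1. Invert bits:  000001001001011101
2. Add 1:        000001001001011110  = 4702
3. Apply sign:   -4702

Answer: -4702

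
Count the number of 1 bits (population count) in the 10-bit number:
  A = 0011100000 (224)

0011100000
1-bits at positions (from bit 0 = LSB): 5, 6, 7
Count = 3

Answer: 3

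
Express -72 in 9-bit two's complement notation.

1. Binary of +72:  001001000
2. Invert bits:     110110111
3. Add 1:           110111000

Answer: 110111000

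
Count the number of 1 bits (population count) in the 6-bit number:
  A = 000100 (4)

000100
1-bits at positions (from bit 0 = LSB): 2
Count = 1

Answer: 1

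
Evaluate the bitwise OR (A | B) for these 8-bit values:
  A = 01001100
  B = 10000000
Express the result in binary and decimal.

Apply | to each column (1 where either bit is 1):
  01001100
| 10000000
----------
  11001100

Answer: 11001100 (204)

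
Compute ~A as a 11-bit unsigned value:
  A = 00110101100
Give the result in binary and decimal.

Flip each bit (0->1, 1->0):
  00110101100
  11001010011

Answer: 11001010011 (1619)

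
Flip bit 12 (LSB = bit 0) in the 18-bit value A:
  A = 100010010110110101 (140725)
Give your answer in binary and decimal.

Mask = 1 << 12 = 000001000000000000
Bit 12 of A is 0; XOR with the mask flips it to 1.
  100010010110110101
^ 000001000000000000
--------------------
  100011010110110101

Answer: 100011010110110101 (144821)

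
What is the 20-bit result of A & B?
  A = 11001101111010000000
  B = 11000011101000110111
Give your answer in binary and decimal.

Apply & to each column (1 only where both bits are 1):
  11001101111010000000
& 11000011101000110111
----------------------
  11000001101000000000

Answer: 11000001101000000000 (793088)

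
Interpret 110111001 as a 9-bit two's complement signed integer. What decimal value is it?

MSB is 1, so the value is negative. Find the magnitude:
1. Invert bits:  001000110
2. Add 1:        001000111  = 71
3. Apply sign:   -71

Answer: -71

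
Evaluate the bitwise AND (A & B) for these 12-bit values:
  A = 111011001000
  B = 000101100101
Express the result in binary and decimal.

Apply & to each column (1 only where both bits are 1):
  111011001000
& 000101100101
--------------
  000001000000

Answer: 000001000000 (64)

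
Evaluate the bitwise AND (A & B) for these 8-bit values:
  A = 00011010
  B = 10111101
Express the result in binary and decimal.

Apply & to each column (1 only where both bits are 1):
  00011010
& 10111101
----------
  00011000

Answer: 00011000 (24)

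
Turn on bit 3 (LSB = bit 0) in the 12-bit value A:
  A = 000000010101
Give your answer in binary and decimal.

Mask = 1 << 3 = 000000001000
Bit 3 of A is 0, so OR-ing with the mask flips it to 1.
  000000010101
| 000000001000
--------------
  000000011101

Answer: 000000011101 (29)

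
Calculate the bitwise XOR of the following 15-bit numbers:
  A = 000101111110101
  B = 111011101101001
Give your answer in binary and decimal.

Apply ^ to each column (1 where bits differ):
  000101111110101
^ 111011101101001
-----------------
  111110010011100

Answer: 111110010011100 (31900)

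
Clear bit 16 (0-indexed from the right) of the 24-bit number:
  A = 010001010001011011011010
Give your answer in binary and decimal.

Mask = ~(1 << 16) = 111111101111111111111111
Bit 16 of A is 1, so AND-ing with the mask clears it to 0.
  010001010001011011011010
& 111111101111111111111111
--------------------------
  010001000001011011011010

Answer: 010001000001011011011010 (4462298)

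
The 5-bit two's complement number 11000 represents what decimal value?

MSB is 1, so the value is negative. Find the magnitude:
1. Invert bits:  00111
2. Add 1:        01000  = 8
3. Apply sign:   -8

Answer: -8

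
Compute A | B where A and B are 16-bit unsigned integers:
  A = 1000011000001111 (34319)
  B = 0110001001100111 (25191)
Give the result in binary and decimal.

Apply | to each column (1 where either bit is 1):
  1000011000001111
| 0110001001100111
------------------
  1110011001101111

Answer: 1110011001101111 (58991)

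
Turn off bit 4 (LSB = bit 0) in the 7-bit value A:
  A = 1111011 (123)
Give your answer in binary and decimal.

Mask = ~(1 << 4) = 1101111
Bit 4 of A is 1, so AND-ing with the mask clears it to 0.
  1111011
& 1101111
---------
  1101011

Answer: 1101011 (107)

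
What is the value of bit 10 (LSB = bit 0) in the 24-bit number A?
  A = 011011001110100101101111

Bit 10 is the 11th from the right.
  011011001110100101101111
               ^
That bit is 0.

Answer: 0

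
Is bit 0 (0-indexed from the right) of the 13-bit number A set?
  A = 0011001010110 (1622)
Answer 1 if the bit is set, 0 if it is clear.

Bit 0 is the 1st from the right.
  0011001010110
              ^
That bit is 0.

Answer: 0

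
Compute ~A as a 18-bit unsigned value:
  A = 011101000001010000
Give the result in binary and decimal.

Flip each bit (0->1, 1->0):
  011101000001010000
  100010111110101111

Answer: 100010111110101111 (143279)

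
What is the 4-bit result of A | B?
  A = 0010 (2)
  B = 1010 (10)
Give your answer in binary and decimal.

Apply | to each column (1 where either bit is 1):
  0010
| 1010
------
  1010

Answer: 1010 (10)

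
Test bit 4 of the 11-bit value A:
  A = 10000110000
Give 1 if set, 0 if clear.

Bit 4 is the 5th from the right.
  10000110000
        ^
That bit is 1.

Answer: 1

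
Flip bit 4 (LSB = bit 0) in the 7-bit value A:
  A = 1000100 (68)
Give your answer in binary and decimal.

Mask = 1 << 4 = 0010000
Bit 4 of A is 0; XOR with the mask flips it to 1.
  1000100
^ 0010000
---------
  1010100

Answer: 1010100 (84)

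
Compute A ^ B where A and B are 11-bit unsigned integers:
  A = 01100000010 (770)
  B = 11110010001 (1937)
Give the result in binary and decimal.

Apply ^ to each column (1 where bits differ):
  01100000010
^ 11110010001
-------------
  10010010011

Answer: 10010010011 (1171)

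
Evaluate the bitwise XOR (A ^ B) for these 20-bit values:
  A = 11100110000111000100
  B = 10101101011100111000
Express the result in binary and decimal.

Apply ^ to each column (1 where bits differ):
  11100110000111000100
^ 10101101011100111000
----------------------
  01001011011011111100

Answer: 01001011011011111100 (308988)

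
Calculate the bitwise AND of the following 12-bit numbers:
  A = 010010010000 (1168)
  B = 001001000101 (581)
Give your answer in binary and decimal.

Apply & to each column (1 only where both bits are 1):
  010010010000
& 001001000101
--------------
  000000000000

Answer: 000000000000 (0)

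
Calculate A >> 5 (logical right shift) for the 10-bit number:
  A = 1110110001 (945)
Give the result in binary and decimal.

Logical shift right by 5: drop the bottom 5 bit(s), prepend 5 zero(s) on the left.
  1110110001  ->  keep [11101], discard [10001], prepend 00000
= 0000011101

Answer: 0000011101 (29)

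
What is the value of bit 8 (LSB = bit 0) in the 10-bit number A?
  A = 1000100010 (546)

Bit 8 is the 9th from the right.
  1000100010
   ^
That bit is 0.

Answer: 0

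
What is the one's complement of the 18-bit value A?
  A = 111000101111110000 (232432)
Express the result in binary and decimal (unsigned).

Flip each bit (0->1, 1->0):
  111000101111110000
  000111010000001111

Answer: 000111010000001111 (29711)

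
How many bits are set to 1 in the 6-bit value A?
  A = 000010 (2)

000010
1-bits at positions (from bit 0 = LSB): 1
Count = 1

Answer: 1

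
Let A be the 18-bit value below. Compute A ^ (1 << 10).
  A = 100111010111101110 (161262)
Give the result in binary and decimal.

Mask = 1 << 10 = 000000010000000000
Bit 10 of A is 1; XOR with the mask flips it to 0.
  100111010111101110
^ 000000010000000000
--------------------
  100111000111101110

Answer: 100111000111101110 (160238)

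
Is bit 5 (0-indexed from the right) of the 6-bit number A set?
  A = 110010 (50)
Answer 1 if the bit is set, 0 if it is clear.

Bit 5 is the 6th from the right.
  110010
  ^
That bit is 1.

Answer: 1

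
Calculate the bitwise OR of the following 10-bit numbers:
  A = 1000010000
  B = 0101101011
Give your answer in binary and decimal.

Apply | to each column (1 where either bit is 1):
  1000010000
| 0101101011
------------
  1101111011

Answer: 1101111011 (891)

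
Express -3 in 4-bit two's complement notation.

1. Binary of +3:  0011
2. Invert bits:     1100
3. Add 1:           1101

Answer: 1101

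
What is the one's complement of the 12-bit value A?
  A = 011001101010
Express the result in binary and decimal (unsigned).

Flip each bit (0->1, 1->0):
  011001101010
  100110010101

Answer: 100110010101 (2453)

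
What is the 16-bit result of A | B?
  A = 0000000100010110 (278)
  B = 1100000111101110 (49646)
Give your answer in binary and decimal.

Apply | to each column (1 where either bit is 1):
  0000000100010110
| 1100000111101110
------------------
  1100000111111110

Answer: 1100000111111110 (49662)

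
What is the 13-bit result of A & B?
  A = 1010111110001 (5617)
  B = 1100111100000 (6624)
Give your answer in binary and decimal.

Apply & to each column (1 only where both bits are 1):
  1010111110001
& 1100111100000
---------------
  1000111100000

Answer: 1000111100000 (4576)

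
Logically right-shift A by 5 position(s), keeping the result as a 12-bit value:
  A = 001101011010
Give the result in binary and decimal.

Logical shift right by 5: drop the bottom 5 bit(s), prepend 5 zero(s) on the left.
  001101011010  ->  keep [0011010], discard [11010], prepend 00000
= 000000011010

Answer: 000000011010 (26)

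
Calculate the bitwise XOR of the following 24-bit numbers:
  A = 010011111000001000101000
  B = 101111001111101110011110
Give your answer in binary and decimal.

Apply ^ to each column (1 where bits differ):
  010011111000001000101000
^ 101111001111101110011110
--------------------------
  111100110111100110110110

Answer: 111100110111100110110110 (15956406)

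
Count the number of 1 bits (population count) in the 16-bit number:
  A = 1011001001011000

1011001001011000
1-bits at positions (from bit 0 = LSB): 3, 4, 6, 9, 12, 13, 15
Count = 7

Answer: 7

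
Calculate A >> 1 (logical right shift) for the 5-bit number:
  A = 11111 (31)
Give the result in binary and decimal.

Logical shift right by 1: drop the bottom 1 bit(s), prepend 1 zero(s) on the left.
  11111  ->  keep [1111], discard [1], prepend 0
= 01111

Answer: 01111 (15)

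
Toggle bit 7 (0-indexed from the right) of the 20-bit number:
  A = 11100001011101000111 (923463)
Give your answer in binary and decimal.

Mask = 1 << 7 = 00000000000010000000
Bit 7 of A is 0; XOR with the mask flips it to 1.
  11100001011101000111
^ 00000000000010000000
----------------------
  11100001011111000111

Answer: 11100001011111000111 (923591)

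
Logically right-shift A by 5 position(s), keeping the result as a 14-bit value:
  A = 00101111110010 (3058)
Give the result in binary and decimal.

Logical shift right by 5: drop the bottom 5 bit(s), prepend 5 zero(s) on the left.
  00101111110010  ->  keep [001011111], discard [10010], prepend 00000
= 00000001011111

Answer: 00000001011111 (95)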